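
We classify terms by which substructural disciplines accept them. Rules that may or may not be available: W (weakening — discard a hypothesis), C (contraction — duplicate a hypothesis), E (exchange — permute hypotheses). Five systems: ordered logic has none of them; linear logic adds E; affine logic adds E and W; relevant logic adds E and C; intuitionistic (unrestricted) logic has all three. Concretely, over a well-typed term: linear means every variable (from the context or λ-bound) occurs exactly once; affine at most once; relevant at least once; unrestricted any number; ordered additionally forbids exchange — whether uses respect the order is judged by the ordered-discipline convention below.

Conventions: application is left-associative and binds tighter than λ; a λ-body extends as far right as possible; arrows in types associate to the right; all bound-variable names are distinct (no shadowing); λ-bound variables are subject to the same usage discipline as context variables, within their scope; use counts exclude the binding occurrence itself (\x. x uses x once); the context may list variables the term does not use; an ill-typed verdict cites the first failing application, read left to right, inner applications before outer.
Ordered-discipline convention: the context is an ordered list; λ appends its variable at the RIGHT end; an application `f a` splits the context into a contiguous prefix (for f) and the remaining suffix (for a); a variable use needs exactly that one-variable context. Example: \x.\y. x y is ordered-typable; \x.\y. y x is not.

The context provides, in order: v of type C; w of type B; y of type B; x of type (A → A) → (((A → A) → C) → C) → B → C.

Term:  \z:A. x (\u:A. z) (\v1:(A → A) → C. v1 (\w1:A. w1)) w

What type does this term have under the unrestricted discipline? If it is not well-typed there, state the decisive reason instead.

term : A → C
counts: v=0, w=1, y=0, x=1, z [bound]=1, u [bound]=0, v1 [bound]=1, w1 [bound]=1
order of uses: x, z, v1, w1, w
typing: the term checks, with type A → C
per-discipline verdicts: ordered ✗ | linear ✗ | affine ✓ | relevant ✗ | unrestricted ✓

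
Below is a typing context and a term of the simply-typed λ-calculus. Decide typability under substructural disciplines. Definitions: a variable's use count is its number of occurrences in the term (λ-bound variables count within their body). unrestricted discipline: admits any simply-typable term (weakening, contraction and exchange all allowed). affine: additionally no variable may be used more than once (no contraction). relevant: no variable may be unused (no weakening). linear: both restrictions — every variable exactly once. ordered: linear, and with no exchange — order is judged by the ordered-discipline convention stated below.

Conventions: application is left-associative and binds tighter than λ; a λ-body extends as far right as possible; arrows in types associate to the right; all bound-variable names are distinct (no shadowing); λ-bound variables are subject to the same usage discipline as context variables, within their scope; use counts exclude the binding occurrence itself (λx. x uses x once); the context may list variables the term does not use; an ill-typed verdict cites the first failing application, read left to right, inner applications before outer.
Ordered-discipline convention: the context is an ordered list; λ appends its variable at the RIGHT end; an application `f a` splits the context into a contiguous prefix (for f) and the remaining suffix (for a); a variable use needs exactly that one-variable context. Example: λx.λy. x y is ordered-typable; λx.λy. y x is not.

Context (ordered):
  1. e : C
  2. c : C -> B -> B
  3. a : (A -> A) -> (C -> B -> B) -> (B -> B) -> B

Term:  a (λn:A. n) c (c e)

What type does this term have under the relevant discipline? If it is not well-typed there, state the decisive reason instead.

term : B
counts: e ×1; c ×2; a ×1; n (λ-bound) ×1
order of uses: a, n, c, c, e
typing: well-typed at B
summary: ordered ✗ | linear ✗ | affine ✗ | relevant ✓ | unrestricted ✓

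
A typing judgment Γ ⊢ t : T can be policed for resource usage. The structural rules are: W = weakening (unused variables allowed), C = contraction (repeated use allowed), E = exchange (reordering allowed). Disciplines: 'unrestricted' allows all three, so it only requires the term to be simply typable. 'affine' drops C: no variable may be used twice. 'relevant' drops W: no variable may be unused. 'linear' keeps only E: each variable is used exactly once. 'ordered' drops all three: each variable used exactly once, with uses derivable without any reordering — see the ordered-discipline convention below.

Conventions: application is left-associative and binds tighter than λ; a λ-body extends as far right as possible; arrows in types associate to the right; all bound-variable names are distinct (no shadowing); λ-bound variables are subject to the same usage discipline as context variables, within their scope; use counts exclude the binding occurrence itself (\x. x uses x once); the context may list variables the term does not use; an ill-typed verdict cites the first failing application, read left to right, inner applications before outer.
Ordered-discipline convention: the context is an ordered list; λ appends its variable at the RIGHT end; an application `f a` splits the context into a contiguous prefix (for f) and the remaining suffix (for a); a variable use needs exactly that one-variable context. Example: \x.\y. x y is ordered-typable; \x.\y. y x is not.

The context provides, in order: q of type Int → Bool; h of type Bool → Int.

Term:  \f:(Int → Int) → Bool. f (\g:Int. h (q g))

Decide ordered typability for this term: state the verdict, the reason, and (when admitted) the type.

no — use order f, h, q, g needs exchange
variable uses: q: 1, h: 1, f (λ-bound): 1, g (λ-bound): 1
use order (left to right): f, h, q, g
typing: ✓ — ((Int → Int) → Bool) → Bool
summary: ordered ✗ · linear ✓ · affine ✓ · relevant ✓ · unrestricted ✓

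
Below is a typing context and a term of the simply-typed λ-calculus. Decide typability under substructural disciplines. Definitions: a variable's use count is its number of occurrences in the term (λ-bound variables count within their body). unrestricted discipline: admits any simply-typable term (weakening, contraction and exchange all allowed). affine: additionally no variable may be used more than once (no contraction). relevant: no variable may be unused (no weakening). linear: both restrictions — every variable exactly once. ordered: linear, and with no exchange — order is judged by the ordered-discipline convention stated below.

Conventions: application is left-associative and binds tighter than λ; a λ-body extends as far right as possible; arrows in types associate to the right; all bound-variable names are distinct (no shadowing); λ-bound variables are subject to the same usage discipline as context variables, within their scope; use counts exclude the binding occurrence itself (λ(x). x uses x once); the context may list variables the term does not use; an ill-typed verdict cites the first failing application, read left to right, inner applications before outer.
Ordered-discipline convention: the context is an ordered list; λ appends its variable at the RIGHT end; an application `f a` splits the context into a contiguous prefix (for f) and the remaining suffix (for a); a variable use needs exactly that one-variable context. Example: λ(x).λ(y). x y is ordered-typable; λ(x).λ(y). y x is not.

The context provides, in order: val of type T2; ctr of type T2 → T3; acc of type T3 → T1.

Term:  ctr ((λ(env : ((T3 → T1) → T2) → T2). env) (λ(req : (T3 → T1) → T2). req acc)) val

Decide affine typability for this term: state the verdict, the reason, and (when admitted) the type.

no — the type mismatch rejects it
counts: val ×1, ctr ×1, acc ×1, env [bound] ×1, req [bound] ×1
uses in reading order: ctr, env, req, acc, val
typing: ill-typed: an application expects T2 but receives ((T3 → T1) → T2) → T2
all disciplines: ordered ✗ · linear ✗ · affine ✗ · relevant ✗ · unrestricted ✗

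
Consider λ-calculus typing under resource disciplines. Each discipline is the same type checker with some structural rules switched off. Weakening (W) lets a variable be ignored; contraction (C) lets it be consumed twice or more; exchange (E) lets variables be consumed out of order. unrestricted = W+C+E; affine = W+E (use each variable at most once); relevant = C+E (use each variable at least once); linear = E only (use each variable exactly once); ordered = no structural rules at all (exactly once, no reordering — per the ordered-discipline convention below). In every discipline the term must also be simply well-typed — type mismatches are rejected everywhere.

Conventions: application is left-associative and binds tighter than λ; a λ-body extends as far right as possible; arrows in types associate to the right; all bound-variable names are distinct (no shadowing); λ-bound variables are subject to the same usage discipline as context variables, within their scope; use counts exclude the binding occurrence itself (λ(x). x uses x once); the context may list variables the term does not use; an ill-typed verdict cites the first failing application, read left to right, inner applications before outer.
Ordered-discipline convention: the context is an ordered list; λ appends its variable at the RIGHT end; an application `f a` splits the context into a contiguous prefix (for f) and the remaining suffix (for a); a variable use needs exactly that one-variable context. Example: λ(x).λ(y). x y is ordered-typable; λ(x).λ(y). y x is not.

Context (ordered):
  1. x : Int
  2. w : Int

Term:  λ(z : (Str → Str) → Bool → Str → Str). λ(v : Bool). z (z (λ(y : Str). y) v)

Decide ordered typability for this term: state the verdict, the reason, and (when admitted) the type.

no — uses contraction: z ×2; x, w never used (weakening)
usage: x: 0×, w: 0×, z (λ-bound): 2×, v (λ-bound): 1×, y (λ-bound): 1×
order of uses: z, z, y, v
typing: the term checks, with type ((Str → Str) → Bool → Str → Str) → Bool → Bool → Str → Str
summary: ordered ✗ | linear ✗ | affine ✗ | relevant ✗ | unrestricted ✓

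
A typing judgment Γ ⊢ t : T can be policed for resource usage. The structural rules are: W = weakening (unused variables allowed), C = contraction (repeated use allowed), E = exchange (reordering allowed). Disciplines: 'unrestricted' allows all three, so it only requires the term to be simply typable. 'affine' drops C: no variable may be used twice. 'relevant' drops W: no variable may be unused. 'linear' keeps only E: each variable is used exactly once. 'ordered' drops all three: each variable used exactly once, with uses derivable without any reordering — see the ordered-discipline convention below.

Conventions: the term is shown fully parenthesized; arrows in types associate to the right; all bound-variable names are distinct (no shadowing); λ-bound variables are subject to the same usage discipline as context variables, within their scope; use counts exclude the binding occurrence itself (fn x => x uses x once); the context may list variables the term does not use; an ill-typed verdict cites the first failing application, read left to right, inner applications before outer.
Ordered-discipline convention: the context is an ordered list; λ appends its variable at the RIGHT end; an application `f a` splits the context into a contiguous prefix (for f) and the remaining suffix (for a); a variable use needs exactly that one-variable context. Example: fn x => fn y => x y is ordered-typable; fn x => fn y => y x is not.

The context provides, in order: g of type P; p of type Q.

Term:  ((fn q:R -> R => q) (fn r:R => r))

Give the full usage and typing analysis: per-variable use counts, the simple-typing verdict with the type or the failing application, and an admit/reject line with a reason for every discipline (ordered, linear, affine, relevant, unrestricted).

use counts: g ×0, p ×0, q (bound) ×1, r (bound) ×1
left-to-right use order: q, r
typing: ✓ — R -> R
ordered: ✗, unused: g, p — weakening required
linear: ✗, unused: g, p — weakening required
affine: ✓, none of g, p, q, r used more than once
relevant: ✗, unused: g, p — weakening required
unrestricted: ✓, typability at R -> R is all that's needed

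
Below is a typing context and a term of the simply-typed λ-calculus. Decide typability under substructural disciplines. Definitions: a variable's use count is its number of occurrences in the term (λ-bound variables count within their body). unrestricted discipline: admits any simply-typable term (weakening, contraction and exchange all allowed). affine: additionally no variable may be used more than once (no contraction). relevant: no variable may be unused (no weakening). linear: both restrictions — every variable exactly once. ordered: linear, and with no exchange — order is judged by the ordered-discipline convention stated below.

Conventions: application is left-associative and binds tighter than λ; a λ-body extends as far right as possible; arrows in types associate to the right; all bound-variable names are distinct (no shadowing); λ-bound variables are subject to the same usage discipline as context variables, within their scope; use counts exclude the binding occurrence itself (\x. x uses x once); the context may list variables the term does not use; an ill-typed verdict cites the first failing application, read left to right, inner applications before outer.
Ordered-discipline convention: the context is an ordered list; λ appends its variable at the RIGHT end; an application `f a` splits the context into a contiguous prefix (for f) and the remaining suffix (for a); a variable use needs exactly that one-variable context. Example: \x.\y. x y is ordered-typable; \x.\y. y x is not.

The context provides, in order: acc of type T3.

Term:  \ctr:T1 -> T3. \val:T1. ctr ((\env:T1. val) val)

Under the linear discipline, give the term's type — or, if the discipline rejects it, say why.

not well-typed under linear — uses contraction: val ×2; acc, env left unused
usage: acc: 0×, ctr (bound): 1×, val (bound): 2×, env (bound): 0×
uses in reading order: ctr, val, val
typing: well-typed — term : (T1 -> T3) -> T1 -> T3
across the five disciplines: ordered ✗, linear ✗, affine ✗, relevant ✗, unrestricted ✓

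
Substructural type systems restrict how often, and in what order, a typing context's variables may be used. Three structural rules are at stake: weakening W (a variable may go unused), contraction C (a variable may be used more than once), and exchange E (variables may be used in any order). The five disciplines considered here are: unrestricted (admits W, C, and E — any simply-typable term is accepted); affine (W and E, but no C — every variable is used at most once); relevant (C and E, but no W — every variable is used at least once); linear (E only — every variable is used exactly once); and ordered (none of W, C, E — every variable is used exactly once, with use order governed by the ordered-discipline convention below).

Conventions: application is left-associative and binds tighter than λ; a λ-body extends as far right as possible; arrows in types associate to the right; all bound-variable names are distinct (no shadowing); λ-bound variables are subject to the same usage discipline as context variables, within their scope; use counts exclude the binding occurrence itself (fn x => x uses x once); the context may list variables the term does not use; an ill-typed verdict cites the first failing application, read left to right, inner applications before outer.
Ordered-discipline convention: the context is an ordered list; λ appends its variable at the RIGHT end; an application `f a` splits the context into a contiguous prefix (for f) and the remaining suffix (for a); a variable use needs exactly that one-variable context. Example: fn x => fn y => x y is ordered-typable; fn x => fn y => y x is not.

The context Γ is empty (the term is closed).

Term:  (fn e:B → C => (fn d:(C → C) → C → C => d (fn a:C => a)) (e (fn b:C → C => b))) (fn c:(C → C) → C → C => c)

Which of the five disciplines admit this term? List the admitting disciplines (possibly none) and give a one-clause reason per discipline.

admitted in: none
use counts: e [bound] ×1, d [bound] ×1, a [bound] ×1, b [bound] ×1, c [bound] ×1
use order (left to right): d, a, e, b, c
typing: ill-typed: an application expects B but receives (C → C) → C → C
ordered ✗ (not simply typable)
linear ✗ (fails simple typing)
affine ✗ (a type mismatch blocks all five)
relevant ✗ (the type mismatch rejects it)
unrestricted ✗ (not simply typable)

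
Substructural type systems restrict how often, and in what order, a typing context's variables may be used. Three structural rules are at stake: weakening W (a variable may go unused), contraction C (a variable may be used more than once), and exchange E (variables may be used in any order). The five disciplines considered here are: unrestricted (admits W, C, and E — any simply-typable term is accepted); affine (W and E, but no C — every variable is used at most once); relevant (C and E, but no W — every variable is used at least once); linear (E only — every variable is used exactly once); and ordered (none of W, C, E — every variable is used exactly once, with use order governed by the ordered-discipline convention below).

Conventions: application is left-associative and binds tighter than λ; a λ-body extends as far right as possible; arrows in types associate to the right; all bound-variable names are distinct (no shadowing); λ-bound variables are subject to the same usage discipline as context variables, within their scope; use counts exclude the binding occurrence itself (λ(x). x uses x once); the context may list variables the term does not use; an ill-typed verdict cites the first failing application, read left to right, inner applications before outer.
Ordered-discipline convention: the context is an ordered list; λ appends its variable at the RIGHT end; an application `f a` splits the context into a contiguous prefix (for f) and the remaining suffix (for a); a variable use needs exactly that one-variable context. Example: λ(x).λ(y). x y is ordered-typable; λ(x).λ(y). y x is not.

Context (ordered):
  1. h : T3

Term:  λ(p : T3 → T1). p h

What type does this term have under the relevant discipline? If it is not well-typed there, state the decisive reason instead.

term : (T3 → T1) → T1
usage: h ×1; p [bound] ×1
order of uses: p, h
typing: ✓ — (T3 → T1) → T1
across the five disciplines: ordered ✗ | linear ✓ | affine ✓ | relevant ✓ | unrestricted ✓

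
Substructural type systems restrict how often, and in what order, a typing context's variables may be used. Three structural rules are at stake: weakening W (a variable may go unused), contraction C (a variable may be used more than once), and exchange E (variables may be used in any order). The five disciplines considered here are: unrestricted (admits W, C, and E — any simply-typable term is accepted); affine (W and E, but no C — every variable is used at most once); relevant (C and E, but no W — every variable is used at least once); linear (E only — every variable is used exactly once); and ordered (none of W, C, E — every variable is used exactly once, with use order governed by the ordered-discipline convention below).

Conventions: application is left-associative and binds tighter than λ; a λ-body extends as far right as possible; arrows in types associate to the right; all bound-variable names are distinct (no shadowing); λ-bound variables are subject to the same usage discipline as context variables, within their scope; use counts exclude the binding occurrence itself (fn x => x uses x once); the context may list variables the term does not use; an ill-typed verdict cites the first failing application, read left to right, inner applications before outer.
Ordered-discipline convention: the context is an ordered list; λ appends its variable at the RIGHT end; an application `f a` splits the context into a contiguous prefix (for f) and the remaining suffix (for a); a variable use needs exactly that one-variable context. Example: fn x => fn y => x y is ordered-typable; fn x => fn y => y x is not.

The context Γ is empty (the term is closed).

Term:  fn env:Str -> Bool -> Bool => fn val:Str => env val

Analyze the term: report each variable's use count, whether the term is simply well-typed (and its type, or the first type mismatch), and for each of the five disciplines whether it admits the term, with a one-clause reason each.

usage: env (λ-bound) ×1, val (λ-bound) ×1
order of uses: env, val
typing: well-typed — term : (Str -> Bool -> Bool) -> Str -> Bool -> Bool
ordered: ✓, env, val once each; derivable with no W/C/E
linear: ✓, exactly-once usage across env, val
affine: ✓, env, val: no repeats, contraction unneeded
relevant: ✓, every one of env, val appears
unrestricted: ✓, type-checks ((Str -> Bool -> Bool) -> Str -> Bool -> Bool) and nothing is barred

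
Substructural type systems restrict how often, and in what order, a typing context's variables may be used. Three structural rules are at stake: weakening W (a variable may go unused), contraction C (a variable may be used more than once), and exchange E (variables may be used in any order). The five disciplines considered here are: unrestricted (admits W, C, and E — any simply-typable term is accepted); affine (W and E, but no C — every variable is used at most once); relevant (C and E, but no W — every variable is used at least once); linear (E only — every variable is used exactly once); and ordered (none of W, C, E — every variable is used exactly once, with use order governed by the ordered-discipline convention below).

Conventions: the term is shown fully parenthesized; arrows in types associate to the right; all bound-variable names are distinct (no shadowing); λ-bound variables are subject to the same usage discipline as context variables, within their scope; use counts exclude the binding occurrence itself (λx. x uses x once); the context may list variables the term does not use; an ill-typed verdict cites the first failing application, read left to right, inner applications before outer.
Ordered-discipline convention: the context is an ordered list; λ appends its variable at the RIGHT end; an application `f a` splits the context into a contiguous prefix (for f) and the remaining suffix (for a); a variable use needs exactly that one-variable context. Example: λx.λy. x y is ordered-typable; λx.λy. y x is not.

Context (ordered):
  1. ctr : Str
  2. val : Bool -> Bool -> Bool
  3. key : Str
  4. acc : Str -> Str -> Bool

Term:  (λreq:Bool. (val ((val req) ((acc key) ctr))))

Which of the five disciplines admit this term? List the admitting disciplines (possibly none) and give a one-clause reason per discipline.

admitted in: relevant, unrestricted
counts: ctr=1; val=2; key=1; acc=1; req [bound]=1
order of uses: val, val, req, acc, key, ctr
typing: well-typed at Bool -> Bool -> Bool
ordered: ✗ — val ×2 used more than once (contraction)
linear: ✗ — val ×2 used more than once (contraction)
affine: ✗ — val ×2 used more than once (contraction)
relevant: ✓ — ctr, val, key, acc, req: all used, weakening unneeded
unrestricted: ✓ — type-checks (Bool -> Bool -> Bool) and nothing is barred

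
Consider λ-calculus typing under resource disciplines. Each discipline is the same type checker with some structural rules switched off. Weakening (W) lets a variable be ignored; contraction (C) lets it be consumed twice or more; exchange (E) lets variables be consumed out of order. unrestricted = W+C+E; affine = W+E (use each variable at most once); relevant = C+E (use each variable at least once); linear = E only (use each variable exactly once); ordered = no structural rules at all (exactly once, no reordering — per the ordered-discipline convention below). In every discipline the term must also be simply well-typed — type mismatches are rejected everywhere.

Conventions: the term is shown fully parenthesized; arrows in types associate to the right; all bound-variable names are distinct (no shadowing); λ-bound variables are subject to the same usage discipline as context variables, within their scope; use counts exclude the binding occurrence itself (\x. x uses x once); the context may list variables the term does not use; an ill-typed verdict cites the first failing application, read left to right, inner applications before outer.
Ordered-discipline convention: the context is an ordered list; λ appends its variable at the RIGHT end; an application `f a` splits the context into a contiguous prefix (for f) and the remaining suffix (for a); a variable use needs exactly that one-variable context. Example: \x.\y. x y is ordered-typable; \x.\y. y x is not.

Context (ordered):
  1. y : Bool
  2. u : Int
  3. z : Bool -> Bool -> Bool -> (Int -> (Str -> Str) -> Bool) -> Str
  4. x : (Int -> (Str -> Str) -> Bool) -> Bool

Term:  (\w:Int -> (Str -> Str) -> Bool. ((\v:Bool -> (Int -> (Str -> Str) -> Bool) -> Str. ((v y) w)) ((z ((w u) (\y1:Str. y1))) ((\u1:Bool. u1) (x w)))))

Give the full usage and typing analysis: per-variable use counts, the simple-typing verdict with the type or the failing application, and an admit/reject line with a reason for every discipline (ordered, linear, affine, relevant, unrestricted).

counts: y ×1; u ×1; z ×1; x ×1; w (λ-bound) ×3; v (λ-bound) ×1; y1 (λ-bound) ×1; u1 (λ-bound) ×1
left-to-right use order: v, y, w, z, w, u, y1, u1, x, w
typing: ✓ — (Int -> (Str -> Str) -> Bool) -> Str
ordered: ✗ — needs contraction — w ×3
linear: ✗ — needs contraction — w ×3
affine: ✗ — needs contraction — w ×3
relevant: ✓ — at least one use each (y, u, z, x, w, v, y1, u1)
unrestricted: ✓ — simply typable at (Int -> (Str -> Str) -> Bool) -> Str; W, C, E all held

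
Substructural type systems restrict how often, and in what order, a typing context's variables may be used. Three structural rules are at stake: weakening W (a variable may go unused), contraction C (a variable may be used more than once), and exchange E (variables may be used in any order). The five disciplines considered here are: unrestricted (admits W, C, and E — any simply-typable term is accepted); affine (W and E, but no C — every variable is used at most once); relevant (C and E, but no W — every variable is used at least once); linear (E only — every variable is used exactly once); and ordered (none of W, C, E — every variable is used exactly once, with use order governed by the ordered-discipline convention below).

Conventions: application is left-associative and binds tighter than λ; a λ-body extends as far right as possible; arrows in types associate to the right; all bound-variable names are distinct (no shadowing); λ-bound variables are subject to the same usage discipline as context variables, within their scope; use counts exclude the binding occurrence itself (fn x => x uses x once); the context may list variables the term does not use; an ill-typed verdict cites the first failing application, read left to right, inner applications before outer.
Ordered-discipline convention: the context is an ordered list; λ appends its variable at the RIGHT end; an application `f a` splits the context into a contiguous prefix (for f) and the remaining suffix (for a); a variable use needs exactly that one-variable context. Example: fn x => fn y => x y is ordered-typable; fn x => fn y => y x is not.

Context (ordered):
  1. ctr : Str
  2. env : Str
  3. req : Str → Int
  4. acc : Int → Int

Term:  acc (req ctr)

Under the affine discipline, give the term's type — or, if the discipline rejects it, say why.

term : Int
variable uses: ctr: 1×; env: 0×; req: 1×; acc: 1×
left-to-right use order: acc, req, ctr
typing: ✓ — Int
all disciplines: ordered ✗, linear ✗, affine ✓, relevant ✗, unrestricted ✓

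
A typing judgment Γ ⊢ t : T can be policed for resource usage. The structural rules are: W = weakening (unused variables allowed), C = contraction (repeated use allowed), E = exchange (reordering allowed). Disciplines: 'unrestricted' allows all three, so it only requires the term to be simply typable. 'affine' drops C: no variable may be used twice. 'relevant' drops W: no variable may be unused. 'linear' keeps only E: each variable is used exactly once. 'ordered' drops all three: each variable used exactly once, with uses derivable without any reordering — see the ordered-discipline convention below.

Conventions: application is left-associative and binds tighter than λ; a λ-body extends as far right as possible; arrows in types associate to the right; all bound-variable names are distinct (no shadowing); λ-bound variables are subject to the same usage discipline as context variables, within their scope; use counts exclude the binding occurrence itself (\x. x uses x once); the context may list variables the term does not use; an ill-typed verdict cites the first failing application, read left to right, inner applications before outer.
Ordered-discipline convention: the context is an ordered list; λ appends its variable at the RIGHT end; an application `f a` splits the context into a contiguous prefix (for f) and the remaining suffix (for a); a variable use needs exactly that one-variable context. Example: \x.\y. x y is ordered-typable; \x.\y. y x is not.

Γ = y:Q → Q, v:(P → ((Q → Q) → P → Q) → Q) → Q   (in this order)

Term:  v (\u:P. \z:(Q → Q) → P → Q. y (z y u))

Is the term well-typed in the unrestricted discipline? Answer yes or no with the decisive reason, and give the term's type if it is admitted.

yes — well-typed at Q; no restrictions here; term : Q
usage: y: 2, v: 1, u [bound]: 1, z [bound]: 1
order of uses: v, y, z, y, u
typing: well-typed — term : Q
per-discipline verdicts: ordered ✗ · linear ✗ · affine ✗ · relevant ✓ · unrestricted ✓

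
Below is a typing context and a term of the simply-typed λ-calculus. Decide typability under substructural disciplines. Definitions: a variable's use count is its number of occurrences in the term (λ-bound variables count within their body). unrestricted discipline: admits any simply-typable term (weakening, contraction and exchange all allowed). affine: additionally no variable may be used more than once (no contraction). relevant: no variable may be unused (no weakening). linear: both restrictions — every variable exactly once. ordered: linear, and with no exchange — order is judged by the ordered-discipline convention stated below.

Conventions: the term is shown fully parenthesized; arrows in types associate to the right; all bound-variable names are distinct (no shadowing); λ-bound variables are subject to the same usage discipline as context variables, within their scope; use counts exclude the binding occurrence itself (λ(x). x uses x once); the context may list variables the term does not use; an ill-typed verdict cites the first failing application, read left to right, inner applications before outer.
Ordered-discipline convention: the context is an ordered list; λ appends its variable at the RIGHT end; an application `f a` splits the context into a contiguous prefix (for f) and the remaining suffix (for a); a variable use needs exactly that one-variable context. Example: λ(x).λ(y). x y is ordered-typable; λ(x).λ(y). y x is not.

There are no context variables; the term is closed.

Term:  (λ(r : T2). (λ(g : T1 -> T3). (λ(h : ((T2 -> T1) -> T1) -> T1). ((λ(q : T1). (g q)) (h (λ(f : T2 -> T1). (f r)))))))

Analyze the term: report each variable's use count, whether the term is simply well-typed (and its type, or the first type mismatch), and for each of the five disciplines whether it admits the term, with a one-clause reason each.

variable uses: r (bound) ×1, g (bound) ×1, h (bound) ×1, q (bound) ×1, f (bound) ×1
use order (left to right): g, q, h, f, r
typing: well-typed — term : T2 -> (T1 -> T3) -> (((T2 -> T1) -> T1) -> T1) -> T3
ordered: ✗, no contiguous prefix/suffix split fits g, q, h, f, r
linear: ✓, exactly-once usage across r, g, h, q, f
affine: ✓, no duplicate uses among r, g, h, q, f
relevant: ✓, none of r, g, h, q, f goes unused
unrestricted: ✓, typability at T2 -> (T1 -> T3) -> (((T2 -> T1) -> T1) -> T1) -> T3 is all that's needed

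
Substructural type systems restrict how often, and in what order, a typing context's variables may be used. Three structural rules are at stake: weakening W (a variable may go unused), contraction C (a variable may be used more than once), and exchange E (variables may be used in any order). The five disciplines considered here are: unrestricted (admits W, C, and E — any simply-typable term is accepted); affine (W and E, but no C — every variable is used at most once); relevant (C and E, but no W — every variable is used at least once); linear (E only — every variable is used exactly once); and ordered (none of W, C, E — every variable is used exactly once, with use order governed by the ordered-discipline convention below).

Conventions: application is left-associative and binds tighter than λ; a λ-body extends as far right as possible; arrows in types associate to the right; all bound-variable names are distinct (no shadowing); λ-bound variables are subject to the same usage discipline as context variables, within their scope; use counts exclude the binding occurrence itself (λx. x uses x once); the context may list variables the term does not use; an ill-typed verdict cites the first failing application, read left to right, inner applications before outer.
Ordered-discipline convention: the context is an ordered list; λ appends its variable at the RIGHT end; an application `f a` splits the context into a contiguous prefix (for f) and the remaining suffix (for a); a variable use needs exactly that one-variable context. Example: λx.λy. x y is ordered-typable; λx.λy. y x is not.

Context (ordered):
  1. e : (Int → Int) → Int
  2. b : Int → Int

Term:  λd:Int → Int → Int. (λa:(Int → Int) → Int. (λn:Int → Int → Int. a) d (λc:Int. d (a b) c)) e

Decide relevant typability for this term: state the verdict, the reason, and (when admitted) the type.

no — n never used (weakening)
use counts: e=1, b=1, d (bound)=2, a (bound)=2, n (bound)=0, c (bound)=1
use order (left to right): a, d, d, a, b, c, e
typing: well-typed — term : (Int → Int → Int) → Int
summary: ordered ✗; linear ✗; affine ✗; relevant ✗; unrestricted ✓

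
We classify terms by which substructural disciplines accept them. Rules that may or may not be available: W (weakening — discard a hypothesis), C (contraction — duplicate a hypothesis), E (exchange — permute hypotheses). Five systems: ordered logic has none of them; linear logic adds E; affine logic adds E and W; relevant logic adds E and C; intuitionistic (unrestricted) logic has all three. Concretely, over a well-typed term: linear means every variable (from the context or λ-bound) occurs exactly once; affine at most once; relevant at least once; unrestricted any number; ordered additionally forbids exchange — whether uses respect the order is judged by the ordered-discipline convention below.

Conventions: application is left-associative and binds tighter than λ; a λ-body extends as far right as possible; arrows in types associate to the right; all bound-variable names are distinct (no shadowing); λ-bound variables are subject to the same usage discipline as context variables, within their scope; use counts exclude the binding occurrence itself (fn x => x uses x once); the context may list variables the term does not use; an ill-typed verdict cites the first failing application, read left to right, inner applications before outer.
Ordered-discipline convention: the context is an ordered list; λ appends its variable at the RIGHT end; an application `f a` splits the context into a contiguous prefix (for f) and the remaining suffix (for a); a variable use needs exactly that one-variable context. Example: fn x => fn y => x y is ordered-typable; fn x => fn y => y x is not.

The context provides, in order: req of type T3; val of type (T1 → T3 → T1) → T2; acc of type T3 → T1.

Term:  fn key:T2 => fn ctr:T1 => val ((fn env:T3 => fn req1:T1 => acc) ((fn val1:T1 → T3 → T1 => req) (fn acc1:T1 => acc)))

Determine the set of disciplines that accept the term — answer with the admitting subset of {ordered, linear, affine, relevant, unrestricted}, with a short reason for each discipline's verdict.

admitting disciplines: unrestricted
variable uses: req=1; val=1; acc=2; key [bound]=0; ctr [bound]=0; env [bound]=0; req1 [bound]=0; val1 [bound]=0; acc1 [bound]=0
left-to-right use order: val, acc, req, acc
typing: well-typed — term : T2 → T1 → T2
ordered ✗ (acc ×2 used more than once (contraction); key, ctr, env, req1, val1, acc1 left unused)
linear ✗ (acc ×2 used more than once (contraction); key, ctr, env, req1, val1, acc1 left unused)
affine ✗ (acc ×2 used more than once (contraction))
relevant ✗ (key, ctr, env, req1, val1, acc1 left unused)
unrestricted ✓ (simply typable at T2 → T1 → T2; W, C, E all held)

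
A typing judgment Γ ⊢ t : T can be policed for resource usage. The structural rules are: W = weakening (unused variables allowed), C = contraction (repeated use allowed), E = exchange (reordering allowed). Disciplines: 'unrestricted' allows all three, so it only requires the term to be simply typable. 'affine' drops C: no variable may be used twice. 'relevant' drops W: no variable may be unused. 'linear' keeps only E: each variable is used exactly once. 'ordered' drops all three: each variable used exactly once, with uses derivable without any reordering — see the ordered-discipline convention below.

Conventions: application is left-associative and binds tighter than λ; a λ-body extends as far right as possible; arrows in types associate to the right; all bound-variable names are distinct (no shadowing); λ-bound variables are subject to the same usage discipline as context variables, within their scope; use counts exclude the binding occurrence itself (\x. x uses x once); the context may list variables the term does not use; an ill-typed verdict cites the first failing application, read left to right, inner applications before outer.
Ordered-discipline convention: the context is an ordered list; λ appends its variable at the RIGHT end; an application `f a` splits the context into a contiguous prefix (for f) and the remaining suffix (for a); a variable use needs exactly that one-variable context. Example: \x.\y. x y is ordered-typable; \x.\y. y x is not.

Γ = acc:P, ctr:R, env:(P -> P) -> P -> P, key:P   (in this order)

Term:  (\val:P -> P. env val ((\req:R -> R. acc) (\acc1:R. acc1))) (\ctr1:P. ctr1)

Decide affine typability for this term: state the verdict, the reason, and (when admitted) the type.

yes — no duplicate uses among acc, ctr, env, key, val, req, acc1, ctr1; term : P
variable uses: acc: 1; ctr: 0; env: 1; key: 0; val [bound]: 1; req [bound]: 0; acc1 [bound]: 1; ctr1 [bound]: 1
left-to-right use order: env, val, acc, acc1, ctr1
typing: well-typed at P
per-discipline verdicts: ordered ✗, linear ✗, affine ✓, relevant ✗, unrestricted ✓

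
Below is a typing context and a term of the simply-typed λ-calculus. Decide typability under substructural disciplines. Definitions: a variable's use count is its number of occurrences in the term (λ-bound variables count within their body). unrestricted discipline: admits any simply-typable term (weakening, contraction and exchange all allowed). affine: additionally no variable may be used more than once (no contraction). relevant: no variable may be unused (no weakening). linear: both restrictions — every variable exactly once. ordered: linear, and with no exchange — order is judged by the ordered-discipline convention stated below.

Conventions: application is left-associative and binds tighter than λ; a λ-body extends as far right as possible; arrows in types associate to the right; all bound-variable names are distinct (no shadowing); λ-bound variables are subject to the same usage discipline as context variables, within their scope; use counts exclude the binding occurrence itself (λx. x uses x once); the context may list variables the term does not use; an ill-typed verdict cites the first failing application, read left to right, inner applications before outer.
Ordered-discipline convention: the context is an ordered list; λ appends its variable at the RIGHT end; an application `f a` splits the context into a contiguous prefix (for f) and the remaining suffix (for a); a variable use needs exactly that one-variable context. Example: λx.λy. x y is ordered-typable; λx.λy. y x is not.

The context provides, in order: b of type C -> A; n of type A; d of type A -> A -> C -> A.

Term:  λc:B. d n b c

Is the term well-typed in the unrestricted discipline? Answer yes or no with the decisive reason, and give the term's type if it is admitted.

no — a type mismatch blocks all five
variable uses: b: 1×; n: 1×; d: 1×; c (bound): 1×
left-to-right use order: d, n, b, c
typing: ill-typed: argument of type C -> A where A is required
across the five disciplines: ordered ✗, linear ✗, affine ✗, relevant ✗, unrestricted ✗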